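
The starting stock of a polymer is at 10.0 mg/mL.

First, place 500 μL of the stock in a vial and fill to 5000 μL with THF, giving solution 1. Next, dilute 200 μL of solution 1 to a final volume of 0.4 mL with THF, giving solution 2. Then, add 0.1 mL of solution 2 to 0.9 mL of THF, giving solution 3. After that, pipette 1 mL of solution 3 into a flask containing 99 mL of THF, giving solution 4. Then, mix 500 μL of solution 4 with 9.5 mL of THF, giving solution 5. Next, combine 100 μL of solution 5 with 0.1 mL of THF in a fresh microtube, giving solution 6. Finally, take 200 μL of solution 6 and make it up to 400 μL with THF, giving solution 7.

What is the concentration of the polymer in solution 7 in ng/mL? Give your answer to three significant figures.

Step 1: 500 μL brought to 5000 μL → factor 5000/500 = 10
Step 2: 200 μL brought to 0.4 mL → factor 400/200 = 2
Step 3: 0.1 mL + 0.9 mL = 1 mL total → factor 1/0.1 = 10
Step 4: 1 mL + 99 mL = 100 mL total → factor 100/1 = 100
Step 5: 500 μL + 9.5 mL = 10000 μL total → factor 10000/500 = 20
Step 6: 100 μL + 0.1 mL = 200 μL total → factor 200/100 = 2
Step 7: 200 μL brought to 400 μL → factor 400/200 = 2
Overall dilution factor = 10 × 2 × 10 × 100 × 20 × 2 × 2 = 1.6 × 10^6
Final = 10.0 mg/mL / 1.6 × 10^6 = 6.250 × 10^-6 mg/mL = 6.25 ng/mL

6.25 ng/mL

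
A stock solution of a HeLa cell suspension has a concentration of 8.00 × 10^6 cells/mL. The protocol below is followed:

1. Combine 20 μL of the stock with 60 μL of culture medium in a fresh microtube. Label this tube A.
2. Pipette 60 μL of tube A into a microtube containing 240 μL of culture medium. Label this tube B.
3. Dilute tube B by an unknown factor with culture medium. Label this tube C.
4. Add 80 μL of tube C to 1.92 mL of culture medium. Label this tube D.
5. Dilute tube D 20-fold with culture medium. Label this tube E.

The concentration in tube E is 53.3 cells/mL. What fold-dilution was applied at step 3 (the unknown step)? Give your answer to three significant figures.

Step 1: 20 μL + 60 μL = 80 μL total → factor 80/20 = 4
Step 2: 60 μL + 240 μL = 300 μL total → factor 300/60 = 5
Step 3: unknown factor x
Step 4: 80 μL + 1.92 mL = 2000 μL total → factor 2000/80 = 25
Step 5: 20-fold → factor 20
Product of known-step factors = 10000
Overall factor = 8.00 × 10^6 cells/mL / (53.3 cells/mL) = 1.5009 × 10^5
x = 1.5009 × 10^5 / 10000 = 15.0

15.0-fold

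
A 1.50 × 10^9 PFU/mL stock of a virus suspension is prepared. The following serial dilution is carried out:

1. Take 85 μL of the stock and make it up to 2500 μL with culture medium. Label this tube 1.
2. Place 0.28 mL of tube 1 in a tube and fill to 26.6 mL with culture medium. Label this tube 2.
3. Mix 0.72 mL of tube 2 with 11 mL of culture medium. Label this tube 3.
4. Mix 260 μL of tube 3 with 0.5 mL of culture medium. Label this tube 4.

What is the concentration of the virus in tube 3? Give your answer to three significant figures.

Step 1: 85 μL brought to 2500 μL → factor 2500/85 = 29.412
Step 2: 0.28 mL brought to 26.6 mL → factor 26.6/0.28 = 95
Step 3: 0.72 mL + 11 mL = 11.72 mL total → factor 11.72/0.72 = 16.278
Dilution factor through tube 3 = 29.412 × 95 × 16.278 = 45482
[tube 3] = 1.50 × 10^9 PFU/mL / 45482 = 3.30 × 10^4 PFU/mL

3.30 × 10^4 PFU/mL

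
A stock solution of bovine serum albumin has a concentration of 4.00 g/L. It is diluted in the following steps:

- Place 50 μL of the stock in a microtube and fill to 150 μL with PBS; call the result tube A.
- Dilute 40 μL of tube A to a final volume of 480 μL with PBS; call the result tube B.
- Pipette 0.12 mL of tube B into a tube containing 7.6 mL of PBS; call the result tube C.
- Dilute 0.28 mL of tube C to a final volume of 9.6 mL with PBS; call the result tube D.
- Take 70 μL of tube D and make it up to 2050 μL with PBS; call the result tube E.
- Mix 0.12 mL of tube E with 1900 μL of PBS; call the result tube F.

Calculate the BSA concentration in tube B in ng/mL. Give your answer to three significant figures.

Step 1: 50 μL brought to 150 μL → factor 150/50 = 3
Step 2: 40 μL brought to 480 μL → factor 480/40 = 12
Dilution factor through tube B = 3 × 12 = 36
[tube B] = 4.00 g/L / 36 = 0.1111 g/L = 1.11 × 10^5 ng/mL

1.11 × 10^5 ng/mL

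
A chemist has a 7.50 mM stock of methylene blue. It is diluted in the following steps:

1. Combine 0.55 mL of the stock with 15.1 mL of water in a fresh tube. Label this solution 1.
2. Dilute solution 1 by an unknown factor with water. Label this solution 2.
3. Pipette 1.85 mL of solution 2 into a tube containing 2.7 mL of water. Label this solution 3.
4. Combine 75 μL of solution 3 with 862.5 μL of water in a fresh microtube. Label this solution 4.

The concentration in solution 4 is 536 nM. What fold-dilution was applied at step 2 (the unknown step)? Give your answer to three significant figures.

Step 1: 0.55 mL + 15.1 mL = 15.65 mL total → factor 15.65/0.55 = 28.455
Step 2: unknown factor x
Step 3: 1.85 mL + 2.7 mL = 4.55 mL total → factor 4.55/1.85 = 2.4595
Step 4: 75 μL + 862.5 μL = 937.5 μL total → factor 937.5/75 = 12.5
Product of known-step factors = 874.79
Overall factor = 7.50 mM / (536 nM) = 13993
x = 13993 / 874.79 = 16.0

16.0-fold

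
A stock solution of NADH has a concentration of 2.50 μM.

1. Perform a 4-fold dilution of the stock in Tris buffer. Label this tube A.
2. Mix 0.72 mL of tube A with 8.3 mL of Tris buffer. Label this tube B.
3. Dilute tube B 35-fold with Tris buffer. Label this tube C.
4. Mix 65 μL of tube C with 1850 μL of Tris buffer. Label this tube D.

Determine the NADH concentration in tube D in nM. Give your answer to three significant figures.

Step 1: 4-fold → factor 4
Step 2: 0.72 mL + 8.3 mL = 9.02 mL total → factor 9.02/0.72 = 12.528
Step 3: 35-fold → factor 35
Step 4: 65 μL + 1850 μL = 1915 μL total → factor 1915/65 = 29.462
Overall dilution factor = 4 × 12.528 × 35 × 29.462 = 51672
Final = 2.50 μM / 51672 = 4.838 × 10^-5 μM = 0.0484 nM

0.0484 nM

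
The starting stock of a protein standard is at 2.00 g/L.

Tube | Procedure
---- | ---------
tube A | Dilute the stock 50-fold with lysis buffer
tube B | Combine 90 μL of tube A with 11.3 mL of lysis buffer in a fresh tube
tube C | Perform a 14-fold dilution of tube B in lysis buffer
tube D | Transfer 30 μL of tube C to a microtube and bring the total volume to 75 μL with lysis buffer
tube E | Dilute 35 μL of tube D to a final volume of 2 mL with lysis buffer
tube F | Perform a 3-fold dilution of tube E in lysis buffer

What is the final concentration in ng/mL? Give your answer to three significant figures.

Step 1: 50-fold → factor 50
Step 2: 90 μL + 11.3 mL = 11390 μL total → factor 11390/90 = 126.56
Step 3: 14-fold → factor 14
Step 4: 30 μL brought to 75 μL → factor 75/30 = 2.5
Step 5: 35 μL brought to 2 mL → factor 2000/35 = 57.143
Step 6: 3-fold → factor 3
Overall dilution factor = 50 × 126.56 × 14 × 2.5 × 57.143 × 3 = 3.7967 × 10^7
Final = 2.00 g/L / 3.7967 × 10^7 = 5.268 × 10^-8 g/L = 0.0527 ng/mL

0.0527 ng/mL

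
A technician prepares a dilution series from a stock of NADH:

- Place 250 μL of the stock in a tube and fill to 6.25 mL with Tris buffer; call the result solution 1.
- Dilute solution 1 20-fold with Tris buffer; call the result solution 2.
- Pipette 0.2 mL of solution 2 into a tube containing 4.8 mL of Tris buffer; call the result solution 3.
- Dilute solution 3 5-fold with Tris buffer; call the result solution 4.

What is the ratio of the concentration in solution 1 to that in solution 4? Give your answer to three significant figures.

Step 1: 250 μL brought to 6.25 mL → factor 6250/250 = 25
Step 2: 20-fold → factor 20
Step 3: 0.2 mL + 4.8 mL = 5 mL total → factor 5/0.2 = 25
Step 4: 5-fold → factor 5
Dilution factor to solution 1 = 25; to solution 4 = 62500
[solution 1]/[solution 4] = (factor to solution 4)/(factor to solution 1) = 62500/25 = 2.50 × 10^3

2.50 × 10^3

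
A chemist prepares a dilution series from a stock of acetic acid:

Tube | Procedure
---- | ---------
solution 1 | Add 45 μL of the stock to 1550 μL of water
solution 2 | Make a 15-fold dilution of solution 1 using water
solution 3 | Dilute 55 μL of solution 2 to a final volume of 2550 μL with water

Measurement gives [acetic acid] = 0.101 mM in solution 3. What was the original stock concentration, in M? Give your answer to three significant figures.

2.49 M

Step 1: 45 μL + 1550 μL = 1595 μL total → factor 1595/45 = 35.444
Step 2: 15-fold → factor 15
Step 3: 55 μL brought to 2550 μL → factor 2550/55 = 46.364
Overall dilution factor = 35.444 × 15 × 46.364 = 24650
Stock = 0.101 mM × 24650 = 2490 mM = 2.49 M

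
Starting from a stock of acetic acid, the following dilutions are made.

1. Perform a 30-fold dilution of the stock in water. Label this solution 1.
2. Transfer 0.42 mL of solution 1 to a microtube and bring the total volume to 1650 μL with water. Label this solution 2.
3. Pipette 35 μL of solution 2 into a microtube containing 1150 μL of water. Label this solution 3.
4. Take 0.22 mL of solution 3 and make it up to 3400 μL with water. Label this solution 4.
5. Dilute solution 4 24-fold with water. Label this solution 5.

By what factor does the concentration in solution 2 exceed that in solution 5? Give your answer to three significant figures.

Step 1: 30-fold → factor 30
Step 2: 0.42 mL brought to 1650 μL → factor 1.65/0.42 = 3.9286
Step 3: 35 μL + 1150 μL = 1185 μL total → factor 1185/35 = 33.857
Step 4: 0.22 mL brought to 3400 μL → factor 3.4/0.22 = 15.455
Step 5: 24-fold → factor 24
Dilution factor to solution 2 = 117.86; to solution 5 = 1.48 × 10^6
[solution 2]/[solution 5] = (factor to solution 5)/(factor to solution 2) = 1.48 × 10^6/117.86 = 1.26 × 10^4

1.26 × 10^4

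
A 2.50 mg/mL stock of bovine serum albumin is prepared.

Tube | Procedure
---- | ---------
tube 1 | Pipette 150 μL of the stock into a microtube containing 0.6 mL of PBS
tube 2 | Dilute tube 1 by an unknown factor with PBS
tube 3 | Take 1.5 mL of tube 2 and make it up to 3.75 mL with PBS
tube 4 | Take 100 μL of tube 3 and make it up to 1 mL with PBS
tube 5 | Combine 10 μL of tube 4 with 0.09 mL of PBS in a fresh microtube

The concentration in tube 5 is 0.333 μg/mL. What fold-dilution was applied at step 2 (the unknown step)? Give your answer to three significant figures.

Step 1: 150 μL + 0.6 mL = 750 μL total → factor 750/150 = 5
Step 2: unknown factor x
Step 3: 1.5 mL brought to 3.75 mL → factor 3.75/1.5 = 2.5
Step 4: 100 μL brought to 1 mL → factor 1000/100 = 10
Step 5: 10 μL + 0.09 mL = 100 μL total → factor 100/10 = 10
Product of known-step factors = 1250
Overall factor = 2.50 mg/mL / (0.333 μg/mL) = 7507.5
x = 7507.5 / 1250 = 6.01

6.01-fold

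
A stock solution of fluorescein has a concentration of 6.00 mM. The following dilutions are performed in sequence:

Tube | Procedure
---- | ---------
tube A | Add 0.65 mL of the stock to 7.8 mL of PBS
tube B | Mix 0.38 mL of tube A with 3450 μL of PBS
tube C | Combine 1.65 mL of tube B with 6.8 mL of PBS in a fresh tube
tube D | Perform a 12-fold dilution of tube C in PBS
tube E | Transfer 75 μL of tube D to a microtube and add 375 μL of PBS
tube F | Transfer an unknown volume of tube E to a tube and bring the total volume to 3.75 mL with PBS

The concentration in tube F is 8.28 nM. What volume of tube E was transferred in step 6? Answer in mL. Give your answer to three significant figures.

0.250 mL

Step 1: 0.65 mL + 7.8 mL = 8.45 mL total → factor 8.45/0.65 = 13
Step 2: 0.38 mL + 3450 μL = 3.83 mL total → factor 3.83/0.38 = 10.079
Step 3: 1.65 mL + 6.8 mL = 8.45 mL total → factor 8.45/1.65 = 5.1212
Step 4: 12-fold → factor 12
Step 5: 75 μL + 375 μL = 450 μL total → factor 450/75 = 6
Step 6: v brought to 3.75 mL → factor = 3.75 mL/v
Product of known-step factors = 48313
Overall factor = 6.00 mM / (8.28 nM) = 7.2464 × 10^5
Step-6 factor = 7.2464 × 10^5 / 48313 = 14.999
v = 3.75 mL / 14.999 = 0.250 mL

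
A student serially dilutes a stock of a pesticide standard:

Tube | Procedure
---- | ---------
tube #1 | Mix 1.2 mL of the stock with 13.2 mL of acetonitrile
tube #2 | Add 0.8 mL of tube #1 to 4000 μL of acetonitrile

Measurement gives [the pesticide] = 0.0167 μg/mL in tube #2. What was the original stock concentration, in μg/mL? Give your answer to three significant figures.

Step 1: 1.2 mL + 13.2 mL = 14.4 mL total → factor 14.4/1.2 = 12
Step 2: 0.8 mL + 4000 μL = 4.8 mL total → factor 4.8/0.8 = 6
Overall dilution factor = 12 × 6 = 72
Stock = 0.0167 μg/mL × 72 = 1.20 μg/mL

1.20 μg/mL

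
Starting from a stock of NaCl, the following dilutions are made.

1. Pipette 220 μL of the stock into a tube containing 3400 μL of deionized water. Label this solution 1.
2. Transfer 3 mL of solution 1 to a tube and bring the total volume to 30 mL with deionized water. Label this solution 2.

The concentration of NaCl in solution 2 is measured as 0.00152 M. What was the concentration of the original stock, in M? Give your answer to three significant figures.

Step 1: 220 μL + 3400 μL = 3620 μL total → factor 3620/220 = 16.455
Step 2: 3 mL brought to 30 mL → factor 30/3 = 10
Overall dilution factor = 16.455 × 10 = 164.55
Stock = 0.00152 M × 164.55 = 0.250 M

0.250 M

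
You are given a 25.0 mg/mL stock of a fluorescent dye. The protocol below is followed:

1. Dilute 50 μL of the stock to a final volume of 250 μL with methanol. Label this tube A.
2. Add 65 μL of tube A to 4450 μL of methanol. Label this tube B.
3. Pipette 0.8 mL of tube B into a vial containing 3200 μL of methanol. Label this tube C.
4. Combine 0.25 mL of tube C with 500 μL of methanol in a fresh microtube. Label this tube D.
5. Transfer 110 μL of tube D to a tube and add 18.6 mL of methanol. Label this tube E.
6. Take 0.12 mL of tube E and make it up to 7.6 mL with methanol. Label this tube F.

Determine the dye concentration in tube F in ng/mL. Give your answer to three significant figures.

0.445 ng/mL

Step 1: 50 μL brought to 250 μL → factor 250/50 = 5
Step 2: 65 μL + 4450 μL = 4515 μL total → factor 4515/65 = 69.462
Step 3: 0.8 mL + 3200 μL = 4 mL total → factor 4/0.8 = 5
Step 4: 0.25 mL + 500 μL = 0.75 mL total → factor 0.75/0.25 = 3
Step 5: 110 μL + 18.6 mL = 18710 μL total → factor 18710/110 = 170.09
Step 6: 0.12 mL brought to 7.6 mL → factor 7.6/0.12 = 63.333
Overall dilution factor = 5 × 69.462 × 5 × 3 × 170.09 × 63.333 = 5.612 × 10^7
Final = 25.0 mg/mL / 5.612 × 10^7 = 4.455 × 10^-7 mg/mL = 0.445 ng/mL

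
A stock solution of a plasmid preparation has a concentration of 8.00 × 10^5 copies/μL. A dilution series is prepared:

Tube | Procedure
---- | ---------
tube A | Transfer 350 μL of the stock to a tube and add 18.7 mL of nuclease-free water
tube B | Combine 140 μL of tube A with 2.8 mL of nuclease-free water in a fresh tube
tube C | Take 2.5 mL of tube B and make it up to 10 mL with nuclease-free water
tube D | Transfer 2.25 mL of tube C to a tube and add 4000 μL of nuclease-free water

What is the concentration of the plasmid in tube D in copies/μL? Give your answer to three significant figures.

63.0 copies/μL

Step 1: 350 μL + 18.7 mL = 19050 μL total → factor 19050/350 = 54.429
Step 2: 140 μL + 2.8 mL = 2940 μL total → factor 2940/140 = 21
Step 3: 2.5 mL brought to 10 mL → factor 10/2.5 = 4
Step 4: 2.25 mL + 4000 μL = 6.25 mL total → factor 6.25/2.25 = 2.7778
Overall dilution factor = 54.429 × 21 × 4 × 2.7778 = 12700
Final = 8.00 × 10^5 copies/μL / 12700 = 63.0 copies/μL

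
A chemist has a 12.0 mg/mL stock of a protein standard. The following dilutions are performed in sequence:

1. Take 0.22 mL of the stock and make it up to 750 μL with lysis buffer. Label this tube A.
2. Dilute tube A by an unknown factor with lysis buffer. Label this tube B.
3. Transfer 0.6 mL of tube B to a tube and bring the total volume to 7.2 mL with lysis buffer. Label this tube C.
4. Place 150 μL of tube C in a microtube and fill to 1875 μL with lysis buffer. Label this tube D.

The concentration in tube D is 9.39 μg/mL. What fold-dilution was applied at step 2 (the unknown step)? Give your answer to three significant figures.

Step 1: 0.22 mL brought to 750 μL → factor 0.75/0.22 = 3.4091
Step 2: unknown factor x
Step 3: 0.6 mL brought to 7.2 mL → factor 7.2/0.6 = 12
Step 4: 150 μL brought to 1875 μL → factor 1875/150 = 12.5
Product of known-step factors = 511.36
Overall factor = 12.0 mg/mL / (9.39 μg/mL) = 1278
x = 1278 / 511.36 = 2.50

2.50-fold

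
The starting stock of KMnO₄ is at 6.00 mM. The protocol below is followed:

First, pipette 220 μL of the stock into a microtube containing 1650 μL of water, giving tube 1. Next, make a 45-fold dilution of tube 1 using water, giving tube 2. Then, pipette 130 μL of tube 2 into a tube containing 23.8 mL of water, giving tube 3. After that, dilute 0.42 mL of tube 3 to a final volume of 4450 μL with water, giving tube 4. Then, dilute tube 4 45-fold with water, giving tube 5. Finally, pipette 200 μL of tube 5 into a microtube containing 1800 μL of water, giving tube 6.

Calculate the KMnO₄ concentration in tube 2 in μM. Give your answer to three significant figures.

Step 1: 220 μL + 1650 μL = 1870 μL total → factor 1870/220 = 8.5
Step 2: 45-fold → factor 45
Dilution factor through tube 2 = 8.5 × 45 = 382.5
[tube 2] = 6.00 mM / 382.5 = 0.01569 mM = 15.7 μM

15.7 μM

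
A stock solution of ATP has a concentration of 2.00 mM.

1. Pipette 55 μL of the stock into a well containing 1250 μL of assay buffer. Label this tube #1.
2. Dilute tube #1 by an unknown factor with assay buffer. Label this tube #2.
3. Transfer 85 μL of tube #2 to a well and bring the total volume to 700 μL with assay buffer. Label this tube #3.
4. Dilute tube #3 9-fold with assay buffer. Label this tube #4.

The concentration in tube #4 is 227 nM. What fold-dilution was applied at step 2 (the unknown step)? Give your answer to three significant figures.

Step 1: 55 μL + 1250 μL = 1305 μL total → factor 1305/55 = 23.727
Step 2: unknown factor x
Step 3: 85 μL brought to 700 μL → factor 700/85 = 8.2353
Step 4: 9-fold → factor 9
Product of known-step factors = 1758.6
Overall factor = 2.00 mM / (227 nM) = 8810.6
x = 8810.6 / 1758.6 = 5.01

5.01-fold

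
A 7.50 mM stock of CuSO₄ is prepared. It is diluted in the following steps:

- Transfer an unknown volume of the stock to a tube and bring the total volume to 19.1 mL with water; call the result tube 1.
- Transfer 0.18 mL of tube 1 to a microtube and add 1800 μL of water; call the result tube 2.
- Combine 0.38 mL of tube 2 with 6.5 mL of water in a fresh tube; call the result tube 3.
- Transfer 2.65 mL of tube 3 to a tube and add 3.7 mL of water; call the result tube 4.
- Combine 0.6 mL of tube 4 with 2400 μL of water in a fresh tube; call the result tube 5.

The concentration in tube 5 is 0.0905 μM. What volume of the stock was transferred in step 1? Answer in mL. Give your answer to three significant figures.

0.550 mL

Step 1: v brought to 19.1 mL → factor = 19.1 mL/v
Step 2: 0.18 mL + 1800 μL = 1.98 mL total → factor 1.98/0.18 = 11
Step 3: 0.38 mL + 6.5 mL = 6.88 mL total → factor 6.88/0.38 = 18.105
Step 4: 2.65 mL + 3.7 mL = 6.35 mL total → factor 6.35/2.65 = 2.3962
Step 5: 0.6 mL + 2400 μL = 3 mL total → factor 3/0.6 = 5
Product of known-step factors = 2386.1
Overall factor = 7.50 mM / (0.0905 μM) = 82873
Step-1 factor = 82873 / 2386.1 = 34.731
v = 19.1 mL / 34.731 = 0.550 mL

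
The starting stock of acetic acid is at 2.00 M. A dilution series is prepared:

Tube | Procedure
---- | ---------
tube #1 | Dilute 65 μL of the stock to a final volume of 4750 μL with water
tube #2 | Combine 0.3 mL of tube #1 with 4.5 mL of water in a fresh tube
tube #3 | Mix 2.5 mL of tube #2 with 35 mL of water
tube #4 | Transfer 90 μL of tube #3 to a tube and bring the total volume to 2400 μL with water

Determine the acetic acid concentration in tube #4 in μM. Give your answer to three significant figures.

Step 1: 65 μL brought to 4750 μL → factor 4750/65 = 73.077
Step 2: 0.3 mL + 4.5 mL = 4.8 mL total → factor 4.8/0.3 = 16
Step 3: 2.5 mL + 35 mL = 37.5 mL total → factor 37.5/2.5 = 15
Step 4: 90 μL brought to 2400 μL → factor 2400/90 = 26.667
Overall dilution factor = 73.077 × 16 × 15 × 26.667 = 4.6769 × 10^5
Final = 2.00 M / 4.6769 × 10^5 = 4.276 × 10^-6 M = 4.28 μM

4.28 μM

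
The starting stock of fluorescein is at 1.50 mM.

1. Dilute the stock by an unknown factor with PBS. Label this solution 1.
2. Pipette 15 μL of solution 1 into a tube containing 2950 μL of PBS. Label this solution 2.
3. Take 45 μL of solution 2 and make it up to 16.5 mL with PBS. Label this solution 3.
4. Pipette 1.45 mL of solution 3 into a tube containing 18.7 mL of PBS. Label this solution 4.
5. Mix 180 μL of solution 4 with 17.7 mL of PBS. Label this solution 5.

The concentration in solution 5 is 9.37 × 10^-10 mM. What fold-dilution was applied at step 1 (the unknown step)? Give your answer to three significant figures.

Step 1: unknown factor x
Step 2: 15 μL + 2950 μL = 2965 μL total → factor 2965/15 = 197.67
Step 3: 45 μL brought to 16.5 mL → factor 16500/45 = 366.67
Step 4: 1.45 mL + 18.7 mL = 20.15 mL total → factor 20.15/1.45 = 13.897
Step 5: 180 μL + 17.7 mL = 17880 μL total → factor 17880/180 = 99.333
Product of known-step factors = 1.0005 × 10^8
Overall factor = 1.50 mM / (9.37 × 10^-10 mM) = 1.6009 × 10^9
x = 1.6009 × 10^9 / 1.0005 × 10^8 = 16.0

16.0-fold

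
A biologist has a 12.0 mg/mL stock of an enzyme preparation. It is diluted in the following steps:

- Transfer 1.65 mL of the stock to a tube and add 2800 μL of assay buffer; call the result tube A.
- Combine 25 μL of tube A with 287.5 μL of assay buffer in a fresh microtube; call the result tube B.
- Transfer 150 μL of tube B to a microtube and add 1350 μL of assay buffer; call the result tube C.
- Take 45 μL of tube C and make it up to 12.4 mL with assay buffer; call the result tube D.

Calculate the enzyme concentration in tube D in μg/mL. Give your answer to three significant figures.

0.129 μg/mL

Step 1: 1.65 mL + 2800 μL = 4.45 mL total → factor 4.45/1.65 = 2.697
Step 2: 25 μL + 287.5 μL = 312.5 μL total → factor 312.5/25 = 12.5
Step 3: 150 μL + 1350 μL = 1500 μL total → factor 1500/150 = 10
Step 4: 45 μL brought to 12.4 mL → factor 12400/45 = 275.56
Dilution factor through tube D = 2.697 × 12.5 × 10 × 275.56 = 92896
[tube D] = 12.0 mg/mL / 92896 = 0.0001292 mg/mL = 0.129 μg/mL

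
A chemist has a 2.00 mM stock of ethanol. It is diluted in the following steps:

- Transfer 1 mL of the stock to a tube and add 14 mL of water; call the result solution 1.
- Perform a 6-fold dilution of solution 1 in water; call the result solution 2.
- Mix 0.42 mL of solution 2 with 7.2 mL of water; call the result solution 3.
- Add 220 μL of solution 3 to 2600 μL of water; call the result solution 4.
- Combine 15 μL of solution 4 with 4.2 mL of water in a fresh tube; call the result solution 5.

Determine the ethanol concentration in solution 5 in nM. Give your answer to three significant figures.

Step 1: 1 mL + 14 mL = 15 mL total → factor 15/1 = 15
Step 2: 6-fold → factor 6
Step 3: 0.42 mL + 7.2 mL = 7.62 mL total → factor 7.62/0.42 = 18.143
Step 4: 220 μL + 2600 μL = 2820 μL total → factor 2820/220 = 12.818
Step 5: 15 μL + 4.2 mL = 4215 μL total → factor 4215/15 = 281
Overall dilution factor = 15 × 6 × 18.143 × 12.818 × 281 = 5.8814 × 10^6
Final = 2.00 mM / 5.8814 × 10^6 = 3.401 × 10^-7 mM = 0.340 nM

0.340 nM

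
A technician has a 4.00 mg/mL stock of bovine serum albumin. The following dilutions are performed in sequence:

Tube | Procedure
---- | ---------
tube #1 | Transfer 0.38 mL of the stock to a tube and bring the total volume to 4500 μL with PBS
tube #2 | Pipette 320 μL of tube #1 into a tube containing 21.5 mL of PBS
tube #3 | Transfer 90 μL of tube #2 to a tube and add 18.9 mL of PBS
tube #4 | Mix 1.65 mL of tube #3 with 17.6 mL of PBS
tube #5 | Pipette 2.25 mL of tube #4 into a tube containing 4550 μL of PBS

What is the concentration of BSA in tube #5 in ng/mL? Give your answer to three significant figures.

0.666 ng/mL

Step 1: 0.38 mL brought to 4500 μL → factor 4.5/0.38 = 11.842
Step 2: 320 μL + 21.5 mL = 21820 μL total → factor 21820/320 = 68.188
Step 3: 90 μL + 18.9 mL = 18990 μL total → factor 18990/90 = 211
Step 4: 1.65 mL + 17.6 mL = 19.25 mL total → factor 19.25/1.65 = 11.667
Step 5: 2.25 mL + 4550 μL = 6.8 mL total → factor 6.8/2.25 = 3.0222
Overall dilution factor = 11.842 × 68.188 × 211 × 11.667 × 3.0222 = 6.0074 × 10^6
Final = 4.00 mg/mL / 6.0074 × 10^6 = 6.658 × 10^-7 mg/mL = 0.666 ng/mL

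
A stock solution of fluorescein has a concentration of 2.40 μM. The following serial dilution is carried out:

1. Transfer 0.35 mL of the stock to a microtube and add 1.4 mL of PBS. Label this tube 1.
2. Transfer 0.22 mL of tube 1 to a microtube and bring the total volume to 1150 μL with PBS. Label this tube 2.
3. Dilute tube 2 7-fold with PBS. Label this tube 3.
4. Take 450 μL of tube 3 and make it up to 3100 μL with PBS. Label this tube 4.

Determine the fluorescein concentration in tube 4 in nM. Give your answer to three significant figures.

Step 1: 0.35 mL + 1.4 mL = 1.75 mL total → factor 1.75/0.35 = 5
Step 2: 0.22 mL brought to 1150 μL → factor 1.15/0.22 = 5.2273
Step 3: 7-fold → factor 7
Step 4: 450 μL brought to 3100 μL → factor 3100/450 = 6.8889
Overall dilution factor = 5 × 5.2273 × 7 × 6.8889 = 1260.4
Final = 2.40 μM / 1260.4 = 0.001904 μM = 1.90 nM

1.90 nM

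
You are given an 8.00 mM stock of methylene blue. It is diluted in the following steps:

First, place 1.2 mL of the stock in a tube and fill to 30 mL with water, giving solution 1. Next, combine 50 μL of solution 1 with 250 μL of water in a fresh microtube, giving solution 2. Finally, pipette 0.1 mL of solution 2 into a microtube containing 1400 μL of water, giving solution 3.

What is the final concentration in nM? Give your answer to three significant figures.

Step 1: 1.2 mL brought to 30 mL → factor 30/1.2 = 25
Step 2: 50 μL + 250 μL = 300 μL total → factor 300/50 = 6
Step 3: 0.1 mL + 1400 μL = 1.5 mL total → factor 1.5/0.1 = 15
Overall dilution factor = 25 × 6 × 15 = 2250
Final = 8.00 mM / 2250 = 0.003556 mM = 3.56 × 10^3 nM

3.56 × 10^3 nM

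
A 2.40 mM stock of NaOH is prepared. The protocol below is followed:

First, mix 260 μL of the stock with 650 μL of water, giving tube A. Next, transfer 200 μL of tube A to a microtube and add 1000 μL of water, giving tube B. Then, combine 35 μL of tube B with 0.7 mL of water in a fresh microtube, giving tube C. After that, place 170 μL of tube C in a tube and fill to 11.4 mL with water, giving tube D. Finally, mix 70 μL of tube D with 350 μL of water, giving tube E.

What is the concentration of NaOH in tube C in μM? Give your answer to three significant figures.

Step 1: 260 μL + 650 μL = 910 μL total → factor 910/260 = 3.5
Step 2: 200 μL + 1000 μL = 1200 μL total → factor 1200/200 = 6
Step 3: 35 μL + 0.7 mL = 735 μL total → factor 735/35 = 21
Dilution factor through tube C = 3.5 × 6 × 21 = 441
[tube C] = 2.40 mM / 441 = 0.005442 mM = 5.44 μM

5.44 μM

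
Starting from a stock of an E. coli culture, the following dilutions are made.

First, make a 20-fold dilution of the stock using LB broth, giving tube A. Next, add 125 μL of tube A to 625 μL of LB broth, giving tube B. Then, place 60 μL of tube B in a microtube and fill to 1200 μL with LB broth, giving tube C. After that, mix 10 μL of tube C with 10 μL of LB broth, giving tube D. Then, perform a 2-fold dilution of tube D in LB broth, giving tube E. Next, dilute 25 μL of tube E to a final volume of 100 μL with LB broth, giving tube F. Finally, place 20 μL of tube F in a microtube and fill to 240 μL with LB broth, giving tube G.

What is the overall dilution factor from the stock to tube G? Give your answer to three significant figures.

Step 1: 20-fold → factor 20
Step 2: 125 μL + 625 μL = 750 μL total → factor 750/125 = 6
Step 3: 60 μL brought to 1200 μL → factor 1200/60 = 20
Step 4: 10 μL + 10 μL = 20 μL total → factor 20/10 = 2
Step 5: 2-fold → factor 2
Step 6: 25 μL brought to 100 μL → factor 100/25 = 4
Step 7: 20 μL brought to 240 μL → factor 240/20 = 12
Overall dilution factor = 20 × 6 × 20 × 2 × 2 × 4 × 12 = 4.608 × 10^5

4.61 × 10^5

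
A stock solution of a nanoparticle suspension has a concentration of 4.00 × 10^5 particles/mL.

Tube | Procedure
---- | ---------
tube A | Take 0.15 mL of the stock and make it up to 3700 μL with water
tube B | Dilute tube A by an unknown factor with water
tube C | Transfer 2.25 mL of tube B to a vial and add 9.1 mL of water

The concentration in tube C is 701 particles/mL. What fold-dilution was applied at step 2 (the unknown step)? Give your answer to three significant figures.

Step 1: 0.15 mL brought to 3700 μL → factor 3.7/0.15 = 24.667
Step 2: unknown factor x
Step 3: 2.25 mL + 9.1 mL = 11.35 mL total → factor 11.35/2.25 = 5.0444
Product of known-step factors = 124.43
Overall factor = 4.00 × 10^5 particles/mL / (701 particles/mL) = 570.61
x = 570.61 / 124.43 = 4.59

4.59-fold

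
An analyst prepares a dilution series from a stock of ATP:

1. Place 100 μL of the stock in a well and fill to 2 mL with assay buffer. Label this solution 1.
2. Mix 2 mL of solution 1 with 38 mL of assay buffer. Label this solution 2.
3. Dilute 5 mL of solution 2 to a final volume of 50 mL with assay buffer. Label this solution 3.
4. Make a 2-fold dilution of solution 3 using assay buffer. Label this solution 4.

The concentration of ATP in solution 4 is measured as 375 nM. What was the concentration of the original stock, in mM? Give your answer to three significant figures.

3.00 mM

Step 1: 100 μL brought to 2 mL → factor 2000/100 = 20
Step 2: 2 mL + 38 mL = 40 mL total → factor 40/2 = 20
Step 3: 5 mL brought to 50 mL → factor 50/5 = 10
Step 4: 2-fold → factor 2
Overall dilution factor = 20 × 20 × 10 × 2 = 8000
Stock = 375 nM × 8000 = 3.000 × 10^6 nM = 3.00 mM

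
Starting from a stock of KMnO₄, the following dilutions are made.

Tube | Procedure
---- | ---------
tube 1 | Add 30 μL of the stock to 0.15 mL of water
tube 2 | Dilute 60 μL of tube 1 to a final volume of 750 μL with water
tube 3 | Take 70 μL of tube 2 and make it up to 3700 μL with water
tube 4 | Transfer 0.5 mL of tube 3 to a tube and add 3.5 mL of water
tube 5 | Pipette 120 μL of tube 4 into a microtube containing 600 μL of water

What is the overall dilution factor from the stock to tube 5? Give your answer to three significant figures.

Step 1: 30 μL + 0.15 mL = 180 μL total → factor 180/30 = 6
Step 2: 60 μL brought to 750 μL → factor 750/60 = 12.5
Step 3: 70 μL brought to 3700 μL → factor 3700/70 = 52.857
Step 4: 0.5 mL + 3.5 mL = 4 mL total → factor 4/0.5 = 8
Step 5: 120 μL + 600 μL = 720 μL total → factor 720/120 = 6
Overall dilution factor = 6 × 12.5 × 52.857 × 8 × 6 = 1.9029 × 10^5

1.90 × 10^5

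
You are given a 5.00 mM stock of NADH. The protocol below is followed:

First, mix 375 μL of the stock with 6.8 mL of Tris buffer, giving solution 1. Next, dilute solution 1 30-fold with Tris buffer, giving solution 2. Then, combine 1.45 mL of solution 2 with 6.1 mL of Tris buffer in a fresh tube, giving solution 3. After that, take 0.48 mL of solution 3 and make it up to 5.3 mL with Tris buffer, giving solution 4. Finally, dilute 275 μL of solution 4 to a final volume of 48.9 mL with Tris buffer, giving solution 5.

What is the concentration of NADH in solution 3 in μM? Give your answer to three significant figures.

Step 1: 375 μL + 6.8 mL = 7175 μL total → factor 7175/375 = 19.133
Step 2: 30-fold → factor 30
Step 3: 1.45 mL + 6.1 mL = 7.55 mL total → factor 7.55/1.45 = 5.2069
Dilution factor through solution 3 = 19.133 × 30 × 5.2069 = 2988.8
[solution 3] = 5.00 mM / 2988.8 = 0.001673 mM = 1.67 μM

1.67 μM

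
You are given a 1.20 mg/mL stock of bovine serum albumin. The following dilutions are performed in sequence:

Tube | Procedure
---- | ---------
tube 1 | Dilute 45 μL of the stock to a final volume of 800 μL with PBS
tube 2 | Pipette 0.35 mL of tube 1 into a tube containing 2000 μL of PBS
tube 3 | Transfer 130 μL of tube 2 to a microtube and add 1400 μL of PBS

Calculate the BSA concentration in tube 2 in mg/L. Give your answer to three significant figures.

10.1 mg/L

Step 1: 45 μL brought to 800 μL → factor 800/45 = 17.778
Step 2: 0.35 mL + 2000 μL = 2.35 mL total → factor 2.35/0.35 = 6.7143
Dilution factor through tube 2 = 17.778 × 6.7143 = 119.37
[tube 2] = 1.20 mg/mL / 119.37 = 0.01005 mg/mL = 10.1 mg/L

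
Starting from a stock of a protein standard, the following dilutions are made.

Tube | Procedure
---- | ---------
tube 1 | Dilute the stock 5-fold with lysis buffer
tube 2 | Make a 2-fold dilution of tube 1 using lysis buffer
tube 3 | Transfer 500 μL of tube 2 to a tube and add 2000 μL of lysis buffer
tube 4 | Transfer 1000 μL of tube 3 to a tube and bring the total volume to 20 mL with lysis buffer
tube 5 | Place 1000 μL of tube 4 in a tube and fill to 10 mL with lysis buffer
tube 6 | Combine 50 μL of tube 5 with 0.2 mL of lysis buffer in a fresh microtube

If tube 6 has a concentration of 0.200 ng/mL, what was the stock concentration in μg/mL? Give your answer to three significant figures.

10.0 μg/mL

Step 1: 5-fold → factor 5
Step 2: 2-fold → factor 2
Step 3: 500 μL + 2000 μL = 2500 μL total → factor 2500/500 = 5
Step 4: 1000 μL brought to 20 mL → factor 20000/1000 = 20
Step 5: 1000 μL brought to 10 mL → factor 10000/1000 = 10
Step 6: 50 μL + 0.2 mL = 250 μL total → factor 250/50 = 5
Overall dilution factor = 5 × 2 × 5 × 20 × 10 × 5 = 50000
Stock = 0.200 ng/mL × 50000 = 1.000 × 10^4 ng/mL = 10.0 μg/mL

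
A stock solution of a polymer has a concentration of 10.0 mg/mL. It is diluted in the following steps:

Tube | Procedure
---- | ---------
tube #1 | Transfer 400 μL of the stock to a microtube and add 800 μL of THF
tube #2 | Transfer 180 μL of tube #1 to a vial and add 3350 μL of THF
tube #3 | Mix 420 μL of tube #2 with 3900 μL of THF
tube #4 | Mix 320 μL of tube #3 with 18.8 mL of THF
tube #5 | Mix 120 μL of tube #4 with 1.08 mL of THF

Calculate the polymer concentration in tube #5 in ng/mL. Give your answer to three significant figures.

Step 1: 400 μL + 800 μL = 1200 μL total → factor 1200/400 = 3
Step 2: 180 μL + 3350 μL = 3530 μL total → factor 3530/180 = 19.611
Step 3: 420 μL + 3900 μL = 4320 μL total → factor 4320/420 = 10.286
Step 4: 320 μL + 18.8 mL = 19120 μL total → factor 19120/320 = 59.75
Step 5: 120 μL + 1.08 mL = 1200 μL total → factor 1200/120 = 10
Dilution factor through tube #5 = 3 × 19.611 × 10.286 × 59.75 × 10 = 3.6157 × 10^5
[tube #5] = 10.0 mg/mL / 3.6157 × 10^5 = 2.766 × 10^-5 mg/mL = 27.7 ng/mL

27.7 ng/mL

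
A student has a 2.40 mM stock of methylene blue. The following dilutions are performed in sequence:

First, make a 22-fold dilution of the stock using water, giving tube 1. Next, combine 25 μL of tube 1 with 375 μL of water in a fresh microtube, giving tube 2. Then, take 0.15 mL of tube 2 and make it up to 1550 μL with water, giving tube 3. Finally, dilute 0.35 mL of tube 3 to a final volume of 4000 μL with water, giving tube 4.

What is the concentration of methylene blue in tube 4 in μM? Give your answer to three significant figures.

Step 1: 22-fold → factor 22
Step 2: 25 μL + 375 μL = 400 μL total → factor 400/25 = 16
Step 3: 0.15 mL brought to 1550 μL → factor 1.55/0.15 = 10.333
Step 4: 0.35 mL brought to 4000 μL → factor 4/0.35 = 11.429
Overall dilution factor = 22 × 16 × 10.333 × 11.429 = 41570
Final = 2.40 mM / 41570 = 5.773 × 10^-5 mM = 0.0577 μM

0.0577 μM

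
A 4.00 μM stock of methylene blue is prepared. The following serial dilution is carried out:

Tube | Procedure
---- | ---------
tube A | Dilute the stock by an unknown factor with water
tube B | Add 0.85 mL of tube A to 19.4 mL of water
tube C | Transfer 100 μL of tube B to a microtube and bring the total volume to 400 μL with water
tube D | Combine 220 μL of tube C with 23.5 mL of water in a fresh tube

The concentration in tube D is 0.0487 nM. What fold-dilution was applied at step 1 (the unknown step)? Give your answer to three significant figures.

7.99-fold

Step 1: unknown factor x
Step 2: 0.85 mL + 19.4 mL = 20.25 mL total → factor 20.25/0.85 = 23.824
Step 3: 100 μL brought to 400 μL → factor 400/100 = 4
Step 4: 220 μL + 23.5 mL = 23720 μL total → factor 23720/220 = 107.82
Product of known-step factors = 10274
Overall factor = 4.00 μM / (0.0487 nM) = 82136
x = 82136 / 10274 = 7.99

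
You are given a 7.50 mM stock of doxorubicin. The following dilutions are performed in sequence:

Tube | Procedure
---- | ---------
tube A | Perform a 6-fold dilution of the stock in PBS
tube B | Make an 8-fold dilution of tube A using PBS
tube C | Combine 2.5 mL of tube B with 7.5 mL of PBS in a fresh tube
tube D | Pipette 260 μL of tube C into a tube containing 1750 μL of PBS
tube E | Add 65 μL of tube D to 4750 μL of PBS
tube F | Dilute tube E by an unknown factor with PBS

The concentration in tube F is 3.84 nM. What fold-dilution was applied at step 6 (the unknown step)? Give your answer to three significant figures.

17.8-fold

Step 1: 6-fold → factor 6
Step 2: 8-fold → factor 8
Step 3: 2.5 mL + 7.5 mL = 10 mL total → factor 10/2.5 = 4
Step 4: 260 μL + 1750 μL = 2010 μL total → factor 2010/260 = 7.7308
Step 5: 65 μL + 4750 μL = 4815 μL total → factor 4815/65 = 74.077
Step 6: unknown factor x
Product of known-step factors = 1.0995 × 10^5
Overall factor = 7.50 mM / (3.84 nM) = 1.9531 × 10^6
x = 1.9531 × 10^6 / 1.0995 × 10^5 = 17.8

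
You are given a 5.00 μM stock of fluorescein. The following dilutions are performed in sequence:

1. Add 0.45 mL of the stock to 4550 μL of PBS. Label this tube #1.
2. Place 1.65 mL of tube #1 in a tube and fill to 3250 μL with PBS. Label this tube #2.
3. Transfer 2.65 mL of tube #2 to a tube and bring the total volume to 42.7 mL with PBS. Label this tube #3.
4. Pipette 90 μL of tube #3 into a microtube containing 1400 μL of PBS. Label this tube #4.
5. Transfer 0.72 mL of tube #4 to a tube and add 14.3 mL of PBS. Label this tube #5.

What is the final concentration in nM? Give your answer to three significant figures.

0.0411 nM

Step 1: 0.45 mL + 4550 μL = 5 mL total → factor 5/0.45 = 11.111
Step 2: 1.65 mL brought to 3250 μL → factor 3.25/1.65 = 1.9697
Step 3: 2.65 mL brought to 42.7 mL → factor 42.7/2.65 = 16.113
Step 4: 90 μL + 1400 μL = 1490 μL total → factor 1490/90 = 16.556
Step 5: 0.72 mL + 14.3 mL = 15.02 mL total → factor 15.02/0.72 = 20.861
Overall dilution factor = 11.111 × 1.9697 × 16.113 × 16.556 × 20.861 = 1.2179 × 10^5
Final = 5.00 μM / 1.2179 × 10^5 = 4.105 × 10^-5 μM = 0.0411 nM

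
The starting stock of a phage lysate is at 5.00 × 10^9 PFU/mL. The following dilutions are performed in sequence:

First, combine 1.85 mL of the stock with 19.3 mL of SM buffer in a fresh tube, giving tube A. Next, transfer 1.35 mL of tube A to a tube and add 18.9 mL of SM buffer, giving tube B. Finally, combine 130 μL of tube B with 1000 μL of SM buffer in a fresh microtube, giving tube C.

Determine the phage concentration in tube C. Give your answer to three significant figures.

3.35 × 10^6 PFU/mL

Step 1: 1.85 mL + 19.3 mL = 21.15 mL total → factor 21.15/1.85 = 11.432
Step 2: 1.35 mL + 18.9 mL = 20.25 mL total → factor 20.25/1.35 = 15
Step 3: 130 μL + 1000 μL = 1130 μL total → factor 1130/130 = 8.6923
Overall dilution factor = 11.432 × 15 × 8.6923 = 1490.6
Final = 5.00 × 10^9 PFU/mL / 1490.6 = 3.35 × 10^6 PFU/mL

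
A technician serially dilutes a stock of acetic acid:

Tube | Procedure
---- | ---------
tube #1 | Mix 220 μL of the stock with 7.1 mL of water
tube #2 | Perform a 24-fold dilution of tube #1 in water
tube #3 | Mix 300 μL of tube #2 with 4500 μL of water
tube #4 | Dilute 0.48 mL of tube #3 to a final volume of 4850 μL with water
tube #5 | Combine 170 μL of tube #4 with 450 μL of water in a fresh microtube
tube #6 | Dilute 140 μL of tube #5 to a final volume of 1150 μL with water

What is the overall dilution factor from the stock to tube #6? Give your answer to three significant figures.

Step 1: 220 μL + 7.1 mL = 7320 μL total → factor 7320/220 = 33.273
Step 2: 24-fold → factor 24
Step 3: 300 μL + 4500 μL = 4800 μL total → factor 4800/300 = 16
Step 4: 0.48 mL brought to 4850 μL → factor 4.85/0.48 = 10.104
Step 5: 170 μL + 450 μL = 620 μL total → factor 620/170 = 3.6471
Step 6: 140 μL brought to 1150 μL → factor 1150/140 = 8.2143
Overall dilution factor = 33.273 × 24 × 16 × 10.104 × 3.6471 × 8.2143 = 3.8675 × 10^6

3.87 × 10^6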